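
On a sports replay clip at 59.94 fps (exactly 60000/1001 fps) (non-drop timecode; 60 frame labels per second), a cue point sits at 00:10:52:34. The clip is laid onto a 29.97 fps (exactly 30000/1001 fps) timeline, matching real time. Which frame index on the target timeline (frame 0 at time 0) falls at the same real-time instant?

frame 19577

Source frame index: (0×3600 + 10×60 + 52) × 60 + 34 = 39154.
Real time: 39154 / (60000/1001) = 19596577/30000 s.
Target frame: (19596577/30000) × (30000/1001) = 19577.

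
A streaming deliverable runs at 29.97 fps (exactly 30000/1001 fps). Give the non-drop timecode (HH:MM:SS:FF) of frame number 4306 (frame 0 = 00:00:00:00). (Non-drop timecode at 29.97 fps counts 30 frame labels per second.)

4306 ÷ 30 = 143 full seconds, remainder 16 frames.
143 s = 0 h 2 min 23 s.
Timecode: 00:02:23:16.

00:02:23:16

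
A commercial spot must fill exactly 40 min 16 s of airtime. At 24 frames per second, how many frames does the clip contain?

40 min 16 s = 2416 s.
Frames = 2416 × 24 = 57984.

57984 frames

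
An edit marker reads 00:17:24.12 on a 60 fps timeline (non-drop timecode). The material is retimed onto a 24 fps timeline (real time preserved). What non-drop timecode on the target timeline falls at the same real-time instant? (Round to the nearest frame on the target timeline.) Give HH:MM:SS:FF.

Source frame index: (0×3600 + 17×60 + 24) × 60 + 12 = 62652.
Real time: 62652 / (60) = 5221/5 s.
Target frame: (5221/5) × (24) = 125304/5 ≈ 25060.800 → 25061.
At 24 labels/s: frame 25061 → 00:17:24:05.

00:17:24:05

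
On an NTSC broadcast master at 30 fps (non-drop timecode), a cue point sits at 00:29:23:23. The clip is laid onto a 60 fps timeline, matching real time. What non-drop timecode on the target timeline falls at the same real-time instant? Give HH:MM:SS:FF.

00:29:23:46

Source frame index: (0×3600 + 29×60 + 23) × 30 + 23 = 52913.
Real time: 52913 / (30) = 52913/30 s.
Target frame: (52913/30) × (60) = 105826.
At 60 labels/s: frame 105826 → 00:29:23:46.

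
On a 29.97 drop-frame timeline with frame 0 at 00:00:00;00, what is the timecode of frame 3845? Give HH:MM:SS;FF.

Each 10-minute DF block holds 10 × 60 × 30 − 9 × 2 = 17982 frames. 3845 ÷ 17982 → 0 full blocks, remainder 3845.
Within the partial block the first minute is 1800 frames and each further minute 1798, so 2 further minute boundaries passed. Total skipped labels = 18 × 0 + 2 × 2 = 4.
Non-drop label index = 3845 + 4 = 3849; at 30 labels/s that is 00:02:08:09, i.e. DF 00:02:08;09.

00:02:08;09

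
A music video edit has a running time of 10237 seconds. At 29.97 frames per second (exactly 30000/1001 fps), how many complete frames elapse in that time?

Frames = 10237 × 30000/1001 = 307110000/1001 ≈ 306803.1968.
Complete frames: 306803.

306803 frames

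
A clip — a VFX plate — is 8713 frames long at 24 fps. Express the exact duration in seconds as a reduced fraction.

8713/24 seconds

Running time = 8713 ÷ (24) = 8713 × 1/24 = 8713/24 s.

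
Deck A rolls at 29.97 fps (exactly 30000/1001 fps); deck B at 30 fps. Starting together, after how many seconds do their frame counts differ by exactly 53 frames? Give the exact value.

53053/30 seconds

The gap grows by |30 − 30000/1001| = 30/1001 frames per second.
Time for a 53-frame gap: 53 ÷ (30/1001) = 53053/30 s.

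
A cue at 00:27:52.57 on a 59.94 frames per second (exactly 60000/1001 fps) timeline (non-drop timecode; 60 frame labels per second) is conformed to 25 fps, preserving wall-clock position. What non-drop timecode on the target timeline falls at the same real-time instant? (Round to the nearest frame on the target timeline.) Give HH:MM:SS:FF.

00:27:54:16

Source frame index: (0×3600 + 27×60 + 52) × 60 + 57 = 100377.
Real time: 100377 / (60000/1001) = 33492459/20000 s.
Target frame: (33492459/20000) × (25) = 33492459/800 ≈ 41865.574 → 41866.
At 25 labels/s: frame 41866 → 00:27:54:16.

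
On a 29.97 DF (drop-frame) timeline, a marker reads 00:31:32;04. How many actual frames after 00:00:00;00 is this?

56708

Complete 10-minute blocks: 3, each 17982 frames → 53946.
Remaining 1 whole minute in the current block: 1800 + 0 × 1798 = 1800 frames.
Within the current minute: 32 × 30 + 4 − 2 = 962 (labels ;00/;01 skipped at this minute). Total = 53946 + 1800 + 962 = 56708.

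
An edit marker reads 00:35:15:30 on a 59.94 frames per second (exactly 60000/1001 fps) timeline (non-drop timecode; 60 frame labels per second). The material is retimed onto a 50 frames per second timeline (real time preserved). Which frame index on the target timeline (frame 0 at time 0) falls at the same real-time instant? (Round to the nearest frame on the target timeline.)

Source frame index: (0×3600 + 35×60 + 15) × 60 + 30 = 126930.
Real time: 126930 / (60000/1001) = 4235231/2000 s.
Target frame: (4235231/2000) × (50) = 4235231/40 ≈ 105880.775 → 105881.

frame 105881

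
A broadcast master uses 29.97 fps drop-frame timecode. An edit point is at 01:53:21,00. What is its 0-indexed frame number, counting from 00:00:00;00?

As if non-drop at 30 labels/s: (1 × 3600 + 53 × 60 + 21) × 30 + 0 = 204030.
Minute boundaries passed: 113; those not divisible by 10: 113 − 11 = 102; dropped labels = 2 × 102 = 204.
Actual frame index = 204030 − 204 = 203826.

203826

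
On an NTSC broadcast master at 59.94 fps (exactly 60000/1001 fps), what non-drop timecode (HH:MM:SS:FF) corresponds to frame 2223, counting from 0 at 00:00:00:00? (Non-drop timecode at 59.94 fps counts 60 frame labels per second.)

00:00:37:03

2223 ÷ 60 = 37 full seconds, remainder 3 frames.
37 s = 0 h 0 min 37 s.
Timecode: 00:00:37:03.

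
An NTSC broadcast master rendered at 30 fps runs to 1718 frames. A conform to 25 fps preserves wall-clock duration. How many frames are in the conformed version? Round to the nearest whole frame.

1432 frames

Frames at target rate = 1718 × (25) / (30) = 4295/3 ≈ 1431.667.
Nearest whole frame: 1432.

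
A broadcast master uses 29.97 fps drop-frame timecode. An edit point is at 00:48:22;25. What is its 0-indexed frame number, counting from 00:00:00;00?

86997

As if non-drop at 30 labels/s: (0 × 3600 + 48 × 60 + 22) × 30 + 25 = 87085.
Minute boundaries passed: 48; those not divisible by 10: 48 − 4 = 44; dropped labels = 2 × 44 = 88.
Actual frame index = 87085 − 88 = 86997.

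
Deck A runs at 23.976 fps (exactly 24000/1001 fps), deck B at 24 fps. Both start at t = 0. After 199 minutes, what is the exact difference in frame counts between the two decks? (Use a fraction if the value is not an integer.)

286560/1001 frames

199 min = 11940 s.
A emits 24000/1001 × 11940 = 286560000/1001 frames; B emits 24 × 11940 = 286560.
Difference = 286560/1001 frames (≈ 286.2737); B is ahead of A.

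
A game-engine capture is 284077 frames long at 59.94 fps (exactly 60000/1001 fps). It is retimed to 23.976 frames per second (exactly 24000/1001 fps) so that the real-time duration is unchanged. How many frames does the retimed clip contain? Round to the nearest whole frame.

113631 frames

Frames at target rate = 284077 × (24000/1001) / (60000/1001) = 568154/5 ≈ 113630.800.
Nearest whole frame: 113631.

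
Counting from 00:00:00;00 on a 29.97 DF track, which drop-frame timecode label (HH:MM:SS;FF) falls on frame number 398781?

03:41:45;29

Each 10-minute DF block holds 10 × 60 × 30 − 9 × 2 = 17982 frames. 398781 ÷ 17982 → 22 full blocks, remainder 3177.
Within the partial block the first minute is 1800 frames and each further minute 1798, so 1 further minute boundary passed. Total skipped labels = 18 × 22 + 2 × 1 = 398.
Non-drop label index = 398781 + 398 = 399179; at 30 labels/s that is 03:41:45:29, i.e. DF 03:41:45;29.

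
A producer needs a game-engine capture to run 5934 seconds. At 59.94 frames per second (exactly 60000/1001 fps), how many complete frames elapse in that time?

Frames = 5934 × 60000/1001 = 356040000/1001 ≈ 355684.3157.
Complete frames: 355684.

355684 frames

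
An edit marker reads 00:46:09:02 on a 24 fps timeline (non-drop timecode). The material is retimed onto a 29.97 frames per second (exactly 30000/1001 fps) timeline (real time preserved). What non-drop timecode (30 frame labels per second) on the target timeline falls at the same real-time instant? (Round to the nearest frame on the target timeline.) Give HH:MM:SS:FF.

00:46:06:10

Source frame index: (0×3600 + 46×60 + 9) × 24 + 2 = 66458.
Real time: 66458 / (24) = 33229/12 s.
Target frame: (33229/12) × (30000/1001) = 11867500/143 ≈ 82989.510 → 82990.
At 30 labels/s: frame 82990 → 00:46:06:10.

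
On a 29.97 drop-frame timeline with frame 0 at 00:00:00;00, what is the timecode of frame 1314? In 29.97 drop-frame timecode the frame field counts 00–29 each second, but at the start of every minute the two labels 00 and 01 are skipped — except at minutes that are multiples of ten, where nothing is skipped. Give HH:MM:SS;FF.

Each 10-minute DF block holds 10 × 60 × 30 − 9 × 2 = 17982 frames. 1314 ÷ 17982 → 0 full blocks, remainder 1314.
Within the partial block the first minute is 1800 frames and each further minute 1798, so 0 further minute boundaries passed. Total skipped labels = 18 × 0 + 2 × 0 = 0.
Non-drop label index = 1314 + 0 = 1314; at 30 labels/s that is 00:00:43:24, i.e. DF 00:00:43;24.

00:00:43;24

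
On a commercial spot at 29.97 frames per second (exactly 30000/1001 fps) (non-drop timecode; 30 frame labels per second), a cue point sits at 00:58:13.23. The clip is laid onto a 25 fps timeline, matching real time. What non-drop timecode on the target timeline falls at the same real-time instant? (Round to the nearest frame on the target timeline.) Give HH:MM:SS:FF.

00:58:17:07

Source frame index: (0×3600 + 58×60 + 13) × 30 + 23 = 104813.
Real time: 104813 / (30000/1001) = 104917813/30000 s.
Target frame: (104917813/30000) × (25) = 104917813/1200 ≈ 87431.511 → 87432.
At 25 labels/s: frame 87432 → 00:58:17:07.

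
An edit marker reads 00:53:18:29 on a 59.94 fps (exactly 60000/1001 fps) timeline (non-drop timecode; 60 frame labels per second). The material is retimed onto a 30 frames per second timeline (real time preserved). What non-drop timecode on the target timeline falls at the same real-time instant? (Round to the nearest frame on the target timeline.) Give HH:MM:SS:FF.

00:53:21:20

Source frame index: (0×3600 + 53×60 + 18) × 60 + 29 = 191909.
Real time: 191909 / (60000/1001) = 192100909/60000 s.
Target frame: (192100909/60000) × (30) = 192100909/2000 ≈ 96050.455 → 96050.
At 30 labels/s: frame 96050 → 00:53:21:20.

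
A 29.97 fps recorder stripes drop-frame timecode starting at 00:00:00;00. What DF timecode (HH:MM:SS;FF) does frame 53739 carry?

00:29:53;03

Ten DF minutes hold 17982 frames, so frame 53739 lies in block 2 (frames 35964–53945) with 17775 frames into that block.
The block's first minute is 1800 frames and the rest 1798 each; 17775 frames reaches minute 9, so 2 × 18 + 9 × 2 = 54 labels have been skipped so far.
Adding those back, label number 53739 + 54 = 53793 at 30 labels/s is 1793 s + 3 f = 0 h 29 min 53 s frame 3, i.e. 00:29:53;03.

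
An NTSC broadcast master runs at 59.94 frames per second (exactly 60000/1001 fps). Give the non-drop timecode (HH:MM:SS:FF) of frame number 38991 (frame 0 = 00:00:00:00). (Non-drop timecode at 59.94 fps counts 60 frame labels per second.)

00:10:49:51

38991 ÷ 60 = 649 full seconds, remainder 51 frames.
649 s = 0 h 10 min 49 s.
Timecode: 00:10:49:51.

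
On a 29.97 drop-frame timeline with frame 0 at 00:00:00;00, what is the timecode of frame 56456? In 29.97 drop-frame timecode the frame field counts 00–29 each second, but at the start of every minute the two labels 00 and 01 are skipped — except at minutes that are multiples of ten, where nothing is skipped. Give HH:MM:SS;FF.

Each 10-minute DF block holds 10 × 60 × 30 − 9 × 2 = 17982 frames. 56456 ÷ 17982 → 3 full blocks, remainder 2510.
Within the partial block the first minute is 1800 frames and each further minute 1798, so 1 further minute boundary passed. Total skipped labels = 18 × 3 + 2 × 1 = 56.
Non-drop label index = 56456 + 56 = 56512; at 30 labels/s that is 00:31:23:22, i.e. DF 00:31:23;22.

00:31:23;22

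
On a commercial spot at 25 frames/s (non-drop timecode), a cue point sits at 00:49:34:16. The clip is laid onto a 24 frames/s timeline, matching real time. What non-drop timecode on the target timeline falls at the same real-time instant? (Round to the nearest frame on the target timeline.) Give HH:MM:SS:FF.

00:49:34:15

Source frame index: (0×3600 + 49×60 + 34) × 25 + 16 = 74366.
Real time: 74366 / (25) = 74366/25 s.
Target frame: (74366/25) × (24) = 1784784/25 ≈ 71391.360 → 71391.
At 24 labels/s: frame 71391 → 00:49:34:15.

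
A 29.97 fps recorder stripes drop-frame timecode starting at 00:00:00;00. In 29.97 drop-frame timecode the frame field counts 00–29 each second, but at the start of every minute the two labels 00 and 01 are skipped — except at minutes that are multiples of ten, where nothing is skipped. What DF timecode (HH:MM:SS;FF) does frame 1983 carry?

00:01:06;05

Ten DF minutes hold 17982 frames, so frame 1983 lies in block 0 (frames 0–17981) with 1983 frames into that block.
The block's first minute is 1800 frames and the rest 1798 each; 1983 frames reaches minute 1, so 0 × 18 + 1 × 2 = 2 labels have been skipped so far.
Adding those back, label number 1983 + 2 = 1985 at 30 labels/s is 66 s + 5 f = 0 h 1 min 6 s frame 5, i.e. 00:01:06;05.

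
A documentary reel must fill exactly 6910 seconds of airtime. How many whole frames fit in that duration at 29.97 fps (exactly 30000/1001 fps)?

207092 frames

Frames = 6910 × 30000/1001 = 207300000/1001 ≈ 207092.9071.
Complete frames: 207092.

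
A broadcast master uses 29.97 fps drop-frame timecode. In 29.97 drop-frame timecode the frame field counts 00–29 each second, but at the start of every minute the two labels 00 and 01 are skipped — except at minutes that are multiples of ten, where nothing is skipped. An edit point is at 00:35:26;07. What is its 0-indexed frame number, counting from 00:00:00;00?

63723

As if non-drop at 30 labels/s: (0 × 3600 + 35 × 60 + 26) × 30 + 7 = 63787.
Minute boundaries passed: 35; those not divisible by 10: 35 − 3 = 32; dropped labels = 2 × 32 = 64.
Actual frame index = 63787 − 64 = 63723.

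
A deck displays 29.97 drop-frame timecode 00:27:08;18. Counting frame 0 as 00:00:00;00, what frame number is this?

As if non-drop at 30 labels/s: (0 × 3600 + 27 × 60 + 8) × 30 + 18 = 48858.
Minute boundaries passed: 27; those not divisible by 10: 27 − 2 = 25; dropped labels = 2 × 25 = 50.
Actual frame index = 48858 − 50 = 48808.

48808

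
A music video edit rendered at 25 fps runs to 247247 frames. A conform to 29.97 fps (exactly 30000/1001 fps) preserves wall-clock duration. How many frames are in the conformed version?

Target frames = source frames × (target rate / source rate) = 247247 × (30000/1001)/(25) = 247247 × 1200/1001 = 296400.

296400 frames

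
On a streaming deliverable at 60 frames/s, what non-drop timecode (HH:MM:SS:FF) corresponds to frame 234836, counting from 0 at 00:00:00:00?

234836 ÷ 60 = 3913 full seconds, remainder 56 frames.
3913 s = 1 h 5 min 13 s.
Timecode: 01:05:13:56.

01:05:13:56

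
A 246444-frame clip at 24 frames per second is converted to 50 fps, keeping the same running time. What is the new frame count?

513425 frames

Target frames = source frames × (target rate / source rate) = 246444 × (50)/(24) = 246444 × 25/12 = 513425.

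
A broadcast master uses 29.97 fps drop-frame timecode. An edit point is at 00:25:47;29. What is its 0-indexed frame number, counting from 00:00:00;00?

Complete 10-minute blocks: 2, each 17982 frames → 35964.
Remaining 5 whole minutes in the current block: 1800 + 4 × 1798 = 8992 frames.
Within the current minute: 47 × 30 + 29 − 2 = 1437 (labels ;00/;01 skipped at this minute). Total = 35964 + 8992 + 1437 = 46393.

46393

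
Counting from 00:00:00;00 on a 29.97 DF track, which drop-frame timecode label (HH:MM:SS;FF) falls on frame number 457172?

Each 10-minute DF block holds 10 × 60 × 30 − 9 × 2 = 17982 frames. 457172 ÷ 17982 → 25 full blocks, remainder 7622.
Within the partial block the first minute is 1800 frames and each further minute 1798, so 4 further minute boundaries passed. Total skipped labels = 18 × 25 + 2 × 4 = 458.
Non-drop label index = 457172 + 458 = 457630; at 30 labels/s that is 04:14:14:10, i.e. DF 04:14:14;10.

04:14:14;10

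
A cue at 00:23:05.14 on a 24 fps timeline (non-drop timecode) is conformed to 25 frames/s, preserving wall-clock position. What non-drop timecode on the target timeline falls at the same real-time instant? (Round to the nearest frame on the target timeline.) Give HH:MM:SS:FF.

Source frame index: (0×3600 + 23×60 + 5) × 24 + 14 = 33254.
Real time: 33254 / (24) = 16627/12 s.
Target frame: (16627/12) × (25) = 415675/12 ≈ 34639.583 → 34640.
At 25 labels/s: frame 34640 → 00:23:05:15.

00:23:05:15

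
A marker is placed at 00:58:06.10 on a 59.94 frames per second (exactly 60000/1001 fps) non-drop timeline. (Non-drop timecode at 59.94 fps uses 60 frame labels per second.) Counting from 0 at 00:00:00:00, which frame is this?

Total seconds to the label: (0 × 3600 + 58 × 60 + 6) = 3486.
Frame index = 3486 × 60 + 10 = 209170.

209170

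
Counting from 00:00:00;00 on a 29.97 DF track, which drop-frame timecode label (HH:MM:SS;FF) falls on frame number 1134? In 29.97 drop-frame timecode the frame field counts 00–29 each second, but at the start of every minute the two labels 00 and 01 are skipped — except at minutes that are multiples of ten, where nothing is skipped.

00:00:37;24

Ten DF minutes hold 17982 frames, so frame 1134 lies in block 0 (frames 0–17981) with 1134 frames into that block.
The block's first minute is 1800 frames and the rest 1798 each; 1134 frames reaches minute 0, so 0 × 18 + 0 × 2 = 0 labels have been skipped so far.
Adding those back, label number 1134 + 0 = 1134 at 30 labels/s is 37 s + 24 f = 0 h 0 min 37 s frame 24, i.e. 00:00:37;24.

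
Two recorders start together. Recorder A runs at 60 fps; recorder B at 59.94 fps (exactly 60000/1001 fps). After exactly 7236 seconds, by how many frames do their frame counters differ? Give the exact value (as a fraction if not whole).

434160/1001 frames

A emits 60 × 7236 = 434160 frames; B emits 60000/1001 × 7236 = 434160000/1001.
Difference = 434160/1001 frames (≈ 433.7263); B is behind A.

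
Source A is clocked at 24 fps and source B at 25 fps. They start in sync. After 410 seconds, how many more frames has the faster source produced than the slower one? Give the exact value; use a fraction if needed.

410 frames

A emits 24 × 410 = 9840 frames; B emits 25 × 410 = 10250.
Difference = 410 frames; B is ahead of A.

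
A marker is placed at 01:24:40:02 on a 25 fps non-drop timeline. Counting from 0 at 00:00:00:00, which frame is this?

Total seconds to the label: (1 × 3600 + 24 × 60 + 40) = 5080.
Frame index = 5080 × 25 + 2 = 127002.

frame 127002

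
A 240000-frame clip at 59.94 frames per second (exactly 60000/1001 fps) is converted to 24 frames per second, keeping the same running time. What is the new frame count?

96096 frames

Target frames = source frames × (target rate / source rate) = 240000 × (24)/(60000/1001) = 240000 × 1001/2500 = 96096.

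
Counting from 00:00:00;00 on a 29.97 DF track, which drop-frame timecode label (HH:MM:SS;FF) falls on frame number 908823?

Each 10-minute DF block holds 10 × 60 × 30 − 9 × 2 = 17982 frames. 908823 ÷ 17982 → 50 full blocks, remainder 9723.
Within the partial block the first minute is 1800 frames and each further minute 1798, so 5 further minute boundaries passed. Total skipped labels = 18 × 50 + 2 × 5 = 910.
Non-drop label index = 908823 + 910 = 909733; at 30 labels/s that is 08:25:24:13, i.e. DF 08:25:24;13.

08:25:24;13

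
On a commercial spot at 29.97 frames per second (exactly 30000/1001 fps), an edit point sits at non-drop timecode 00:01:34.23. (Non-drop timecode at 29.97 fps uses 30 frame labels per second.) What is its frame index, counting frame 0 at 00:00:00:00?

2843

Total seconds to the label: (0 × 3600 + 1 × 60 + 34) = 94.
Frame index = 94 × 30 + 23 = 2843.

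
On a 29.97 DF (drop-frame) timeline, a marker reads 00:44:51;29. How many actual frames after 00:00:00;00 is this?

80679

Complete 10-minute blocks: 4, each 17982 frames → 71928.
Remaining 4 whole minutes in the current block: 1800 + 3 × 1798 = 7194 frames.
Within the current minute: 51 × 30 + 29 − 2 = 1557 (labels ;00/;01 skipped at this minute). Total = 71928 + 7194 + 1557 = 80679.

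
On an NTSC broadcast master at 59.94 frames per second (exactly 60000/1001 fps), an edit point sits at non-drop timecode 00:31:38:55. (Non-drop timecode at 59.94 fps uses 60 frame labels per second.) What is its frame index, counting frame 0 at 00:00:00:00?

113935

Total seconds to the label: (0 × 3600 + 31 × 60 + 38) = 1898.
Frame index = 1898 × 60 + 55 = 113935.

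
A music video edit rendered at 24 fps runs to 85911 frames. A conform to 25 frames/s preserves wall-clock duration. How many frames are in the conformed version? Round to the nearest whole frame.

Frames at target rate = 85911 × (25) / (24) = 715925/8 ≈ 89490.625.
Nearest whole frame: 89491.

89491 frames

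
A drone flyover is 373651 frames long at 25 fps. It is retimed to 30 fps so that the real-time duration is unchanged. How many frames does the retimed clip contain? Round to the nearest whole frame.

Frames at target rate = 373651 × (30) / (25) = 2241906/5 ≈ 448381.200.
Nearest whole frame: 448381.

448381 frames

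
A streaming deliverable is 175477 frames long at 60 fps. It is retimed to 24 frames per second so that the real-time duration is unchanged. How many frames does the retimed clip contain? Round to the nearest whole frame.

Frames at target rate = 175477 × (24) / (60) = 350954/5 ≈ 70190.800.
Nearest whole frame: 70191.

70191 frames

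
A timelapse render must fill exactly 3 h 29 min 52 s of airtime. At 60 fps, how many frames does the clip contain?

3 h 29 min 52 s = 12592 s.
Frames = 12592 × 60 = 755520.

755520 frames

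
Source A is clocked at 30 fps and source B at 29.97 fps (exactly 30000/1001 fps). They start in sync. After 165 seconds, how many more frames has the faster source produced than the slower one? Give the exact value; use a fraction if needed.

A emits 30 × 165 = 4950 frames; B emits 30000/1001 × 165 = 450000/91.
Difference = 450/91 frames (≈ 4.9451); B is behind A.

450/91 frames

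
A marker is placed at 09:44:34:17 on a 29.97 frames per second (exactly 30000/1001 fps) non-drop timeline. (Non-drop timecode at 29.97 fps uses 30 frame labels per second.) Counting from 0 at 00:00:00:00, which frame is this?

Total seconds to the label: (9 × 3600 + 44 × 60 + 34) = 35074.
Frame index = 35074 × 30 + 17 = 1052237.

1052237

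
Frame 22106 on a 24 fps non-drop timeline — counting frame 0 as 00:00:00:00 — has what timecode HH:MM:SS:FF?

00:15:21:02

22106 ÷ 24 = 921 full seconds, remainder 2 frames.
921 s = 0 h 15 min 21 s.
Timecode: 00:15:21:02.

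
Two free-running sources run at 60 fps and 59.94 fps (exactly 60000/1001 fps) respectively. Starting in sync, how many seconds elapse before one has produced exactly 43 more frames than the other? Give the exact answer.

The gap grows by |60000/1001 − 60| = 60/1001 frames per second.
Time for a 43-frame gap: 43 ÷ (60/1001) = 43043/60 s.

43043/60 seconds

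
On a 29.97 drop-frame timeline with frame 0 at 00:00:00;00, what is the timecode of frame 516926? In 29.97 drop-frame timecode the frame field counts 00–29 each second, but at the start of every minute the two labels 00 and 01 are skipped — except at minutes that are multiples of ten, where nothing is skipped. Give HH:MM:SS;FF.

Each 10-minute DF block holds 10 × 60 × 30 − 9 × 2 = 17982 frames. 516926 ÷ 17982 → 28 full blocks, remainder 13430.
Within the partial block the first minute is 1800 frames and each further minute 1798, so 7 further minute boundaries passed. Total skipped labels = 18 × 28 + 2 × 7 = 518.
Non-drop label index = 516926 + 518 = 517444; at 30 labels/s that is 04:47:28:04, i.e. DF 04:47:28;04.

04:47:28;04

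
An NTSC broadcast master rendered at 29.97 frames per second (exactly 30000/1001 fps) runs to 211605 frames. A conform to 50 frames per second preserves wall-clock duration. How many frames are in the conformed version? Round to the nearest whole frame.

353028 frames

Frames at target rate = 211605 × (50) / (30000/1001) = 14121107/40 ≈ 353027.675.
Nearest whole frame: 353028.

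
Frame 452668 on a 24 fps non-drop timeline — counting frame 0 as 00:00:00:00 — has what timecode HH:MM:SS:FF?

05:14:21:04

452668 ÷ 24 = 18861 full seconds, remainder 4 frames.
18861 s = 5 h 14 min 21 s.
Timecode: 05:14:21:04.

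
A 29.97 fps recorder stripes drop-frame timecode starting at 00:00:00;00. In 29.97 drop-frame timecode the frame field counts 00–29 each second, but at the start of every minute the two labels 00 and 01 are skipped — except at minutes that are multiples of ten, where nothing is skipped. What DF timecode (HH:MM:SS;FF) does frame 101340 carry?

Ten DF minutes hold 17982 frames, so frame 101340 lies in block 5 (frames 89910–107891) with 11430 frames into that block.
The block's first minute is 1800 frames and the rest 1798 each; 11430 frames reaches minute 6, so 5 × 18 + 6 × 2 = 102 labels have been skipped so far.
Adding those back, label number 101340 + 102 = 101442 at 30 labels/s is 3381 s + 12 f = 0 h 56 min 21 s frame 12, i.e. 00:56:21;12.

00:56:21;12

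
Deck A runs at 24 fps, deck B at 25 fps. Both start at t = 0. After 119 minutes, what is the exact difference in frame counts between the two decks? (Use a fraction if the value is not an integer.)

119 min = 7140 s.
A emits 24 × 7140 = 171360 frames; B emits 25 × 7140 = 178500.
Difference = 7140 frames; B is ahead of A.

7140 frames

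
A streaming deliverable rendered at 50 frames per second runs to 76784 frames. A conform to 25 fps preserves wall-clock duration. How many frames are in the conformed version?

Target frames = source frames × (target rate / source rate) = 76784 × (25)/(50) = 76784 × 1/2 = 38392.

38392 frames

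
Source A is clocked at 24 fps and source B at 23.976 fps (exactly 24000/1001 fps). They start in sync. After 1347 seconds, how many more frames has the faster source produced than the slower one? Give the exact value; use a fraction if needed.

32328/1001 frames

A emits 24 × 1347 = 32328 frames; B emits 24000/1001 × 1347 = 32328000/1001.
Difference = 32328/1001 frames (≈ 32.2957); B is behind A.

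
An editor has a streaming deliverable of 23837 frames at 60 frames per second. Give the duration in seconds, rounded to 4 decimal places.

Running time = 23837 × 1/60 = 23837/60 s ≈ 397.2833 s.

397.2833 seconds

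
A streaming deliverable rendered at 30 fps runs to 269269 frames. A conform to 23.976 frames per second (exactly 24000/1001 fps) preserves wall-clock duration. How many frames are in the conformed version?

215200 frames

Target frames = source frames × (target rate / source rate) = 269269 × (24000/1001)/(30) = 269269 × 800/1001 = 215200.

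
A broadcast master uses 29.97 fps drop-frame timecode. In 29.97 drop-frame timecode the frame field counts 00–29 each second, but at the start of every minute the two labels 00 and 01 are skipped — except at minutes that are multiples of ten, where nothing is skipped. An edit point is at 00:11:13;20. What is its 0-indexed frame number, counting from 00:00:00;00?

Complete 10-minute blocks: 1, each 17982 frames → 17982.
Remaining 1 whole minute in the current block: 1800 + 0 × 1798 = 1800 frames.
Within the current minute: 13 × 30 + 20 − 2 = 408 (labels ;00/;01 skipped at this minute). Total = 17982 + 1800 + 408 = 20190.

20190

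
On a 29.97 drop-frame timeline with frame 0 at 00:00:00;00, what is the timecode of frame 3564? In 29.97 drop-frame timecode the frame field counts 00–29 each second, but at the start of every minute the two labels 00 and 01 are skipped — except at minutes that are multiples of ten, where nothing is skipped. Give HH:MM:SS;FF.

Each 10-minute DF block holds 10 × 60 × 30 − 9 × 2 = 17982 frames. 3564 ÷ 17982 → 0 full blocks, remainder 3564.
Within the partial block the first minute is 1800 frames and each further minute 1798, so 1 further minute boundary passed. Total skipped labels = 18 × 0 + 2 × 1 = 2.
Non-drop label index = 3564 + 2 = 3566; at 30 labels/s that is 00:01:58:26, i.e. DF 00:01:58;26.

00:01:58;26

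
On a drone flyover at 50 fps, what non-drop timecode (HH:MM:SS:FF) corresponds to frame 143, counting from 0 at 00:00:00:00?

143 ÷ 50 = 2 full seconds, remainder 43 frames.
2 s = 0 h 0 min 2 s.
Timecode: 00:00:02:43.

00:00:02:43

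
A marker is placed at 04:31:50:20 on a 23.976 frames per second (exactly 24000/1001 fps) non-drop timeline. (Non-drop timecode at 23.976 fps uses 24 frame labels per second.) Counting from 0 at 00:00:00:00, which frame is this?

391460

Total seconds to the label: (4 × 3600 + 31 × 60 + 50) = 16310.
Frame index = 16310 × 24 + 20 = 391460.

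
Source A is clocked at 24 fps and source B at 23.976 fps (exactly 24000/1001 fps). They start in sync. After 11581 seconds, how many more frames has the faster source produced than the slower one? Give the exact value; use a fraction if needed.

277944/1001 frames

A emits 24 × 11581 = 277944 frames; B emits 24000/1001 × 11581 = 277944000/1001.
Difference = 277944/1001 frames (≈ 277.6663); B is behind A.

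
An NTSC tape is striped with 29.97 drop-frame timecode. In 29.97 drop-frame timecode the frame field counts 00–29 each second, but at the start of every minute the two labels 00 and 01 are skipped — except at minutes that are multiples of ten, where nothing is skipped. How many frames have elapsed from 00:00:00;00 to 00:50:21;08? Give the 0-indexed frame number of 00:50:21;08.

90548

As if non-drop at 30 labels/s: (0 × 3600 + 50 × 60 + 21) × 30 + 8 = 90638.
Minute boundaries passed: 50; those not divisible by 10: 50 − 5 = 45; dropped labels = 2 × 45 = 90.
Actual frame index = 90638 − 90 = 90548.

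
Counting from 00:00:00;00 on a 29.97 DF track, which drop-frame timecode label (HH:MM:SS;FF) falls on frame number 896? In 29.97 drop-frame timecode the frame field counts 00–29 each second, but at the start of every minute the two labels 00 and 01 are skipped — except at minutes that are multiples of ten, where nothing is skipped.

00:00:29;26

Ten DF minutes hold 17982 frames, so frame 896 lies in block 0 (frames 0–17981) with 896 frames into that block.
The block's first minute is 1800 frames and the rest 1798 each; 896 frames reaches minute 0, so 0 × 18 + 0 × 2 = 0 labels have been skipped so far.
Adding those back, label number 896 + 0 = 896 at 30 labels/s is 29 s + 26 f = 0 h 0 min 29 s frame 26, i.e. 00:00:29;26.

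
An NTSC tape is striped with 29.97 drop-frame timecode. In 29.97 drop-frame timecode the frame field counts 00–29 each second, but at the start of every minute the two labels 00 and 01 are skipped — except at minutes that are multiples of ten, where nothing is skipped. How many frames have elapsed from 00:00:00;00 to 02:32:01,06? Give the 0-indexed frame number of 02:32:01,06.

273362

As if non-drop at 30 labels/s: (2 × 3600 + 32 × 60 + 1) × 30 + 6 = 273636.
Minute boundaries passed: 152; those not divisible by 10: 152 − 15 = 137; dropped labels = 2 × 137 = 274.
Actual frame index = 273636 − 274 = 273362.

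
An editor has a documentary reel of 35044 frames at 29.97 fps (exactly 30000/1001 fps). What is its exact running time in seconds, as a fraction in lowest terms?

Running time = 35044 ÷ (30000/1001) = 35044 × 1001/30000 = 8769761/7500 s.

8769761/7500 seconds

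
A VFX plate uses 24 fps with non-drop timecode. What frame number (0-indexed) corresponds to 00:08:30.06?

Total seconds to the label: (0 × 3600 + 8 × 60 + 30) = 510.
Frame index = 510 × 24 + 6 = 12246.

frame 12246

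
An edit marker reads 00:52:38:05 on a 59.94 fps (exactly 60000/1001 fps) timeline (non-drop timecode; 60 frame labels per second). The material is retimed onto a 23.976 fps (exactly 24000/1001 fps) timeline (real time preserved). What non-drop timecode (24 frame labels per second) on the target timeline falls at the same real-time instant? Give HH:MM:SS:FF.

00:52:38:02

Source frame index: (0×3600 + 52×60 + 38) × 60 + 5 = 189485.
Real time: 189485 / (60000/1001) = 37934897/12000 s.
Target frame: (37934897/12000) × (24000/1001) = 75794.
At 24 labels/s: frame 75794 → 00:52:38:02.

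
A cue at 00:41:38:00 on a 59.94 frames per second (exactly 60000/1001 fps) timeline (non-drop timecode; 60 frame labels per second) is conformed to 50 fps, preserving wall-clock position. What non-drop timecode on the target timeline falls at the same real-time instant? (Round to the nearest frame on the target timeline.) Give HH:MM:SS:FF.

Source frame index: (0×3600 + 41×60 + 38) × 60 + 0 = 149880.
Real time: 149880 / (60000/1001) = 1250249/500 s.
Target frame: (1250249/500) × (50) = 1250249/10 ≈ 125024.900 → 125025.
At 50 labels/s: frame 125025 → 00:41:40:25.

00:41:40:25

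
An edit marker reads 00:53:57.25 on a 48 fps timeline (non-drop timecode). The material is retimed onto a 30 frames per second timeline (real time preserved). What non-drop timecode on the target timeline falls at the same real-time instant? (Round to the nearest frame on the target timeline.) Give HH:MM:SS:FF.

Source frame index: (0×3600 + 53×60 + 57) × 48 + 25 = 155401.
Real time: 155401 / (48) = 155401/48 s.
Target frame: (155401/48) × (30) = 777005/8 ≈ 97125.625 → 97126.
At 30 labels/s: frame 97126 → 00:53:57:16.

00:53:57:16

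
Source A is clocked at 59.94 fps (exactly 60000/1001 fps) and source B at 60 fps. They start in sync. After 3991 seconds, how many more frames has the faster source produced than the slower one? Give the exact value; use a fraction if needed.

18420/77 frames

A emits 60000/1001 × 3991 = 18420000/77 frames; B emits 60 × 3991 = 239460.
Difference = 18420/77 frames (≈ 239.2208); B is ahead of A.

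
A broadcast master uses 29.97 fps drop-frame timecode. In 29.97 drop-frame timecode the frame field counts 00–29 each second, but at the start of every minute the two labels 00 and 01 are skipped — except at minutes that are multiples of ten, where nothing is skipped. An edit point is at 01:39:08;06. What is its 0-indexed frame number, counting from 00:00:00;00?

Complete 10-minute blocks: 9, each 17982 frames → 161838.
Remaining 9 whole minutes in the current block: 1800 + 8 × 1798 = 16184 frames.
Within the current minute: 8 × 30 + 6 − 2 = 244 (labels ;00/;01 skipped at this minute). Total = 161838 + 16184 + 244 = 178266.

178266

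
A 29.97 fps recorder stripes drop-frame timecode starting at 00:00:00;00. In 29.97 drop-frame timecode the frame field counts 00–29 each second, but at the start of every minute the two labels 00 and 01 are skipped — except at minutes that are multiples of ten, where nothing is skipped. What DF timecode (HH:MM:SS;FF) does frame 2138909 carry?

19:49:28;11

Ten DF minutes hold 17982 frames, so frame 2138909 lies in block 118 (frames 2121876–2139857) with 17033 frames into that block.
The block's first minute is 1800 frames and the rest 1798 each; 17033 frames reaches minute 9, so 118 × 18 + 9 × 2 = 2142 labels have been skipped so far.
Adding those back, label number 2138909 + 2142 = 2141051 at 30 labels/s is 71368 s + 11 f = 19 h 49 min 28 s frame 11, i.e. 19:49:28;11.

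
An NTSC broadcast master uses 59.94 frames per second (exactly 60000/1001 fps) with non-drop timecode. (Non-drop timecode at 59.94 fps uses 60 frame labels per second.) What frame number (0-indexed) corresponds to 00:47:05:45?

169545

Total seconds to the label: (0 × 3600 + 47 × 60 + 5) = 2825.
Frame index = 2825 × 60 + 45 = 169545.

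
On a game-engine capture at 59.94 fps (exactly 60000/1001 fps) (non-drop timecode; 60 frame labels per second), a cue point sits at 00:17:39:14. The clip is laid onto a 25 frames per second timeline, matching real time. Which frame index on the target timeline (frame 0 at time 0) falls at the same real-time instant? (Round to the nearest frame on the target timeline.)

frame 26507

Source frame index: (0×3600 + 17×60 + 39) × 60 + 14 = 63554.
Real time: 63554 / (60000/1001) = 31808777/30000 s.
Target frame: (31808777/30000) × (25) = 31808777/1200 ≈ 26507.314 → 26507.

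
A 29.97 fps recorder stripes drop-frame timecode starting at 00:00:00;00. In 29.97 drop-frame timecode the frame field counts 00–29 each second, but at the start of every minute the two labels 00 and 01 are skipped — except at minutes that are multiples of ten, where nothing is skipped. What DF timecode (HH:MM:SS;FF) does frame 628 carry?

Each 10-minute DF block holds 10 × 60 × 30 − 9 × 2 = 17982 frames. 628 ÷ 17982 → 0 full blocks, remainder 628.
Within the partial block the first minute is 1800 frames and each further minute 1798, so 0 further minute boundaries passed. Total skipped labels = 18 × 0 + 2 × 0 = 0.
Non-drop label index = 628 + 0 = 628; at 30 labels/s that is 00:00:20:28, i.e. DF 00:00:20;28.

00:00:20;28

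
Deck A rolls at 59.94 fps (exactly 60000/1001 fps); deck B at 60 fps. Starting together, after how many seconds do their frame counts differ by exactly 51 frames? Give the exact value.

The gap grows by |60 − 60000/1001| = 60/1001 frames per second.
Time for a 51-frame gap: 51 ÷ (60/1001) = 850.85 s.

850.85 seconds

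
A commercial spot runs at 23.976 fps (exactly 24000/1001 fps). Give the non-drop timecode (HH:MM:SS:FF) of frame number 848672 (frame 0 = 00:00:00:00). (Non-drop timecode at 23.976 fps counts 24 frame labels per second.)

848672 ÷ 24 = 35361 full seconds, remainder 8 frames.
35361 s = 9 h 49 min 21 s.
Timecode: 09:49:21:08.

09:49:21:08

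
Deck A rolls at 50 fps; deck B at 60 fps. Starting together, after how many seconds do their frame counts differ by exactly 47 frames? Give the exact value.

4.7 seconds

The gap grows by |60 − 50| = 10 frames per second.
Time for a 47-frame gap: 47 ÷ (10) = 4.7 s.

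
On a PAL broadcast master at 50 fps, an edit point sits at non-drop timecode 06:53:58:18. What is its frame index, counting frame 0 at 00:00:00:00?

frame 1241918

Total seconds to the label: (6 × 3600 + 53 × 60 + 58) = 24838.
Frame index = 24838 × 50 + 18 = 1241918.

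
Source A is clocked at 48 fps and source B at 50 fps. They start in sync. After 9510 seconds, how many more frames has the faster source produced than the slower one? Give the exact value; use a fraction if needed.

19020 frames

A emits 48 × 9510 = 456480 frames; B emits 50 × 9510 = 475500.
Difference = 19020 frames; B is ahead of A.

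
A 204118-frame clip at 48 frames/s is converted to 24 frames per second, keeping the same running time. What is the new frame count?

102059 frames

Target frames = source frames × (target rate / source rate) = 204118 × (24)/(48) = 204118 × 1/2 = 102059.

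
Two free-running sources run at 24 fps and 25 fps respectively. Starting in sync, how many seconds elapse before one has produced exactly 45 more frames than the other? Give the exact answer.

45 seconds

The gap grows by |25 − 24| = 1 frame per second.
Time for a 45-frame gap: 45 ÷ (1) = 45 s.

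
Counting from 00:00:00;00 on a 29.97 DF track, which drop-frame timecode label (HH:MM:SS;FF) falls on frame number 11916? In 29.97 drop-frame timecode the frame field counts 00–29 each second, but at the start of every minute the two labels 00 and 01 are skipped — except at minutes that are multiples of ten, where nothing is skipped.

00:06:37;18

Each 10-minute DF block holds 10 × 60 × 30 − 9 × 2 = 17982 frames. 11916 ÷ 17982 → 0 full blocks, remainder 11916.
Within the partial block the first minute is 1800 frames and each further minute 1798, so 6 further minute boundaries passed. Total skipped labels = 18 × 0 + 2 × 6 = 12.
Non-drop label index = 11916 + 12 = 11928; at 30 labels/s that is 00:06:37:18, i.e. DF 00:06:37;18.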